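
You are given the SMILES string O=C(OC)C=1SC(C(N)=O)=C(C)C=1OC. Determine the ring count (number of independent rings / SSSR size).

1

In SMILES, each pair of matching ring-closure digits denotes one ring-closing bond; the number of such bonds equals the number of independent rings.
Ring-closure bonds here: 1.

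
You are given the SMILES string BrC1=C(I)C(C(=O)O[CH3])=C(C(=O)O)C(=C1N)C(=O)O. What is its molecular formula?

C10H7BrINO6

Walk through each heavy atom and fill implicit hydrogens from standard valence (C 4, N 3, O 2, S 2, halogen 1):
  atom 1: Br (halogen, monovalent) → 0 H
  atom 2: C, bond orders sum to 4 (valence 4) → 0 H
  atom 3: C, bond orders sum to 4 (valence 4) → 0 H
  atom 4: I (halogen, monovalent) → 0 H
  atom 5: C, bond orders sum to 4 (valence 4) → 0 H
  atom 6: C, bond orders sum to 4 (valence 4) → 0 H
  atom 7: O, bond orders sum to 2 (valence 2) → 0 H
  atom 8: O, bond orders sum to 2 (valence 2) → 0 H
  atom 9: C with explicit H count 3
  atom 10: C, bond orders sum to 4 (valence 4) → 0 H
  atom 11: C, bond orders sum to 4 (valence 4) → 0 H
  atom 12: O, bond orders sum to 2 (valence 2) → 0 H
  atom 13: O, bond orders sum to 1 (valence 2) → 1 H
  atom 14: C, bond orders sum to 4 (valence 4) → 0 H
  atom 15: C, bond orders sum to 4 (valence 4) → 0 H
  atom 16: N, bond orders sum to 1 (valence 3) → 2 H
  atom 17: C, bond orders sum to 4 (valence 4) → 0 H
  atom 18: O, bond orders sum to 2 (valence 2) → 0 H
  atom 19: O, bond orders sum to 1 (valence 2) → 1 H
Totals → C:10, H:7, Br:1, I:1, N:1, O:6.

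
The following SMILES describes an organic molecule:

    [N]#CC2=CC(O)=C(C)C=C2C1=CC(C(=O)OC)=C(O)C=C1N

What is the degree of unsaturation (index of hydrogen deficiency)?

11

Molecular formula: C16H14N2O4.
DoU = (2C + 2 + N − H − X) / 2, where X is the halogen count and O/S are ignored.
    = (2·16 + 2 + 2 − 14 − 0) / 2 = 22 / 2 = 11.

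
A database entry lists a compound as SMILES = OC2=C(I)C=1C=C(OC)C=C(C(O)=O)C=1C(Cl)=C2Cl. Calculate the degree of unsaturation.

8

Degree of unsaturation = (number of rings) + (number of π bonds).
Ring closures in the SMILES: 2.
π bonds: 6 double bonds (each 1 DoU) → 6 DoU from unsaturation.
Total DoU = 2 + 6 = 8.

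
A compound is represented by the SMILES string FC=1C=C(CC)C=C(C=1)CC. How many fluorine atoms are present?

Scan the SMILES for F atoms (remember two-letter symbols like Cl and Br are single atoms).
Fluorine count: 1.

1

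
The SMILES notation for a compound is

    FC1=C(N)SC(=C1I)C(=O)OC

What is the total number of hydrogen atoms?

5

Walk through each heavy atom and fill implicit hydrogens from standard valence (C 4, N 3, O 2, S 2, halogen 1):
  atom 1: F (halogen, monovalent) → 0 H
  atom 2: C, bond orders sum to 4 (valence 4) → 0 H
  atom 3: C, bond orders sum to 4 (valence 4) → 0 H
  atom 4: N, bond orders sum to 1 (valence 3) → 2 H
  atom 5: S, bond orders sum to 2 (valence 2) → 0 H
  atom 6: C, bond orders sum to 4 (valence 4) → 0 H
  atom 7: C, bond orders sum to 4 (valence 4) → 0 H
  atom 8: I (halogen, monovalent) → 0 H
  atom 9: C, bond orders sum to 4 (valence 4) → 0 H
  atom 10: O, bond orders sum to 2 (valence 2) → 0 H
  atom 11: O, bond orders sum to 2 (valence 2) → 0 H
  atom 12: C, bond orders sum to 1 (valence 4) → 3 H
Total hydrogens: 5.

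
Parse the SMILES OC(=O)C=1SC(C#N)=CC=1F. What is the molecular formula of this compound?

C6H2FNO2S

Walk through each heavy atom and fill implicit hydrogens from standard valence (C 4, N 3, O 2, S 2, halogen 1):
  atom 1: O, bond orders sum to 1 (valence 2) → 1 H
  atom 2: C, bond orders sum to 4 (valence 4) → 0 H
  atom 3: O, bond orders sum to 2 (valence 2) → 0 H
  atom 4: C, bond orders sum to 4 (valence 4) → 0 H
  atom 5: S, bond orders sum to 2 (valence 2) → 0 H
  atom 6: C, bond orders sum to 4 (valence 4) → 0 H
  atom 7: C, bond orders sum to 4 (valence 4) → 0 H
  atom 8: N, bond orders sum to 3 (valence 3) → 0 H
  atom 9: C, bond orders sum to 3 (valence 4) → 1 H
  atom 10: C, bond orders sum to 4 (valence 4) → 0 H
  atom 11: F (halogen, monovalent) → 0 H
Totals → C:6, H:2, F:1, N:1, O:2, S:1.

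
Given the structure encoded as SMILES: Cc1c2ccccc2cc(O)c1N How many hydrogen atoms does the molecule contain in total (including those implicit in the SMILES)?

11

Walk through each heavy atom and fill implicit hydrogens from standard valence (C 4, N 3, O 2, S 2, halogen 1); for lowercase aromatic atoms, an aromatic c carries 1 H when it has two neighbours and 0 H with three, and aromatic n carries 0 H:
  atom 1: C, bond orders sum to 1 (valence 4) → 3 H
  atom 2: aromatic c, 3 neighbours → 0 H
  atom 3: aromatic c, 3 neighbours → 0 H
  atom 4: aromatic c, 2 neighbours → 1 H
  atom 5: aromatic c, 2 neighbours → 1 H
  atom 6: aromatic c, 2 neighbours → 1 H
  atom 7: aromatic c, 2 neighbours → 1 H
  atom 8: aromatic c, 3 neighbours → 0 H
  atom 9: aromatic c, 2 neighbours → 1 H
  atom 10: aromatic c, 3 neighbours → 0 H
  atom 11: O, bond orders sum to 1 (valence 2) → 1 H
  atom 12: aromatic c, 3 neighbours → 0 H
  atom 13: N, bond orders sum to 1 (valence 3) → 2 H
Total hydrogens: 11.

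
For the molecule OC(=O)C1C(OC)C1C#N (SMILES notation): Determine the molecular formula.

C6H7NO3

Walk through each heavy atom and fill implicit hydrogens from standard valence (C 4, N 3, O 2, S 2, halogen 1):
  atom 1: O, bond orders sum to 1 (valence 2) → 1 H
  atom 2: C, bond orders sum to 4 (valence 4) → 0 H
  atom 3: O, bond orders sum to 2 (valence 2) → 0 H
  atom 4: C, bond orders sum to 3 (valence 4) → 1 H
  atom 5: C, bond orders sum to 3 (valence 4) → 1 H
  atom 6: O, bond orders sum to 2 (valence 2) → 0 H
  atom 7: C, bond orders sum to 1 (valence 4) → 3 H
  atom 8: C, bond orders sum to 3 (valence 4) → 1 H
  atom 9: C, bond orders sum to 4 (valence 4) → 0 H
  atom 10: N, bond orders sum to 3 (valence 3) → 0 H
Totals → C:6, H:7, N:1, O:3.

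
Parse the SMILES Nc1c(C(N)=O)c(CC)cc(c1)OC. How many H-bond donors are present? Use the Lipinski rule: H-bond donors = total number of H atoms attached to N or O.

Donors: find every N or O and count the H atoms it carries.
  atom 1 (N): bond orders sum to 1 → 2 H
  atom 5 (N): bond orders sum to 1 → 2 H
  atom 6 (O): bond orders sum to 2 → 0 H
  atom 13 (O): bond orders sum to 2 → 0 H
Lipinski HBD = 4.

4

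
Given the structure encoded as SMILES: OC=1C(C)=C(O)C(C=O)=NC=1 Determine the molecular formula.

C7H7NO3

Walk through each heavy atom and fill implicit hydrogens from standard valence (C 4, N 3, O 2, S 2, halogen 1):
  atom 1: O, bond orders sum to 1 (valence 2) → 1 H
  atom 2: C, bond orders sum to 4 (valence 4) → 0 H
  atom 3: C, bond orders sum to 4 (valence 4) → 0 H
  atom 4: C, bond orders sum to 1 (valence 4) → 3 H
  atom 5: C, bond orders sum to 4 (valence 4) → 0 H
  atom 6: O, bond orders sum to 1 (valence 2) → 1 H
  atom 7: C, bond orders sum to 4 (valence 4) → 0 H
  atom 8: C, bond orders sum to 3 (valence 4) → 1 H
  atom 9: O, bond orders sum to 2 (valence 2) → 0 H
  atom 10: N, bond orders sum to 3 (valence 3) → 0 H
  atom 11: C, bond orders sum to 3 (valence 4) → 1 H
Totals → C:7, H:7, N:1, O:3.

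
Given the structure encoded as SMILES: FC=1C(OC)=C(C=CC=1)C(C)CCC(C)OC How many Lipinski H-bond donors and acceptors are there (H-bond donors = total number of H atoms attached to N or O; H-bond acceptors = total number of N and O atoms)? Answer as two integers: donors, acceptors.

Donors: find every N or O and count the H atoms it carries.
  atom 4 (O): bond orders sum to 2 → 0 H
  atom 16 (O): bond orders sum to 2 → 0 H
Lipinski HBD = 0.
Acceptors: N atoms = 0, O atoms = 2 → HBA = 2.

0, 2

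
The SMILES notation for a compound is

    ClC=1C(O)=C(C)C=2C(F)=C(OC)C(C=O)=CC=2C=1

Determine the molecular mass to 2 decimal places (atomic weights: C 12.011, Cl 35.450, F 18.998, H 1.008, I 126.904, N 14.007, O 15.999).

268.67 g/mol

First, the molecular formula is C13H10ClFO3 (counting implicit H from valence).
  C: 13 × 12.011 = 156.143
  Cl: 1 × 35.450 = 35.450
  F: 1 × 18.998 = 18.998
  H: 10 × 1.008 = 10.080
  O: 3 × 15.999 = 47.997
Sum: 13×12.011 + 1×35.450 + 1×18.998 + 10×1.008 + 3×15.999 = 268.668 → 268.67 g/mol.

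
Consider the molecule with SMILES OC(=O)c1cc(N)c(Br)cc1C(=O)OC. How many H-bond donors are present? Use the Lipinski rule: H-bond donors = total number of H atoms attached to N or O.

3

Donors: find every N or O and count the H atoms it carries.
  atom 1 (O): bond orders sum to 1 → 1 H
  atom 3 (O): bond orders sum to 2 → 0 H
  atom 7 (N): bond orders sum to 1 → 2 H
  atom 13 (O): bond orders sum to 2 → 0 H
  atom 14 (O): bond orders sum to 2 → 0 H
Lipinski HBD = 3.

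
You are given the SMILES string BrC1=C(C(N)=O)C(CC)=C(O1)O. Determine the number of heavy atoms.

12

Every atom symbol written in the SMILES (organic subset) is one heavy atom; implicit H are not written.
Heavy atoms by element → Br:1, C:7, N:1, O:3.
Total: 12.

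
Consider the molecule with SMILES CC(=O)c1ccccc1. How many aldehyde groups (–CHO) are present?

0

Scan the SMILES for the aldehyde motif — none present.
Groups that are present: 1 ketone.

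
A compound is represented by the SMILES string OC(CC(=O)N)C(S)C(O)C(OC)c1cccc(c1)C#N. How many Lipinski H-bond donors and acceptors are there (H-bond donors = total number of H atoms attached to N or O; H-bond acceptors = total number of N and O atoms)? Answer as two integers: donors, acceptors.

4, 6

Donors: find every N or O and count the H atoms it carries.
  atom 1 (O): bond orders sum to 1 → 1 H
  atom 5 (O): bond orders sum to 2 → 0 H
  atom 6 (N): bond orders sum to 1 → 2 H
  atom 10 (O): bond orders sum to 1 → 1 H
  atom 12 (O): bond orders sum to 2 → 0 H
  atom 21 (N): bond orders sum to 3 → 0 H
Lipinski HBD = 4.
Acceptors: N atoms = 2, O atoms = 4 → HBA = 6.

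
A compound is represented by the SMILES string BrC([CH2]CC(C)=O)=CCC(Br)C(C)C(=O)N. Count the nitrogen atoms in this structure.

1

Scan the SMILES for N atoms (remember two-letter symbols like Cl and Br are single atoms).
Nitrogen count: 1.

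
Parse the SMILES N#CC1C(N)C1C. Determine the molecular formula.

C5H8N2

Walk through each heavy atom and fill implicit hydrogens from standard valence (C 4, N 3, O 2, S 2, halogen 1):
  atom 1: N, bond orders sum to 3 (valence 3) → 0 H
  atom 2: C, bond orders sum to 4 (valence 4) → 0 H
  atom 3: C, bond orders sum to 3 (valence 4) → 1 H
  atom 4: C, bond orders sum to 3 (valence 4) → 1 H
  atom 5: N, bond orders sum to 1 (valence 3) → 2 H
  atom 6: C, bond orders sum to 3 (valence 4) → 1 H
  atom 7: C, bond orders sum to 1 (valence 4) → 3 H
Totals → C:5, H:8, N:2.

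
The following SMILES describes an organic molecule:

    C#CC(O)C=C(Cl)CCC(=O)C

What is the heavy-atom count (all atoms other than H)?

12

Every atom symbol written in the SMILES (organic subset) is one heavy atom; implicit H are not written.
Heavy atoms by element → C:9, Cl:1, O:2.
Total: 12.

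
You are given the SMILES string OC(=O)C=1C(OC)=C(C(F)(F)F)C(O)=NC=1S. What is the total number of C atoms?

Count every carbon token in the SMILES (each C, including those in ring-closure positions and inside branches).
Carbon count: 8.

8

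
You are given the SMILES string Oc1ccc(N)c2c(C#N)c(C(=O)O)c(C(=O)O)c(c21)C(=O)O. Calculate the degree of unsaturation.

Molecular formula: C14H8N2O7.
DoU = (2C + 2 + N − H − X) / 2, where X is the halogen count and O/S are ignored.
    = (2·14 + 2 + 2 − 8 − 0) / 2 = 24 / 2 = 12.

12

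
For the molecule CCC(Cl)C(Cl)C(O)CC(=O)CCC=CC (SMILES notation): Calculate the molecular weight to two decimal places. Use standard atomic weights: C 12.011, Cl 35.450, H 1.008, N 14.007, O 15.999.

First, the molecular formula is C12H20Cl2O2 (counting implicit H from valence).
  C: 12 × 12.011 = 144.132
  Cl: 2 × 35.450 = 70.900
  H: 20 × 1.008 = 20.160
  O: 2 × 15.999 = 31.998
Sum: 12×12.011 + 2×35.450 + 20×1.008 + 2×15.999 = 267.190 → 267.19 g/mol.

267.19 g/mol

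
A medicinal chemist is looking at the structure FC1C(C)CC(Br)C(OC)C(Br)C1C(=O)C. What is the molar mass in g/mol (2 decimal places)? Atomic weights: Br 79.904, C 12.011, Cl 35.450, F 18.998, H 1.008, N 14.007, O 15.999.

360.06 g/mol

First, the molecular formula is C11H17Br2FO2 (counting implicit H from valence).
  Br: 2 × 79.904 = 159.808
  C: 11 × 12.011 = 132.121
  F: 1 × 18.998 = 18.998
  H: 17 × 1.008 = 17.136
  O: 2 × 15.999 = 31.998
Sum: 2×79.904 + 11×12.011 + 1×18.998 + 17×1.008 + 2×15.999 = 360.061 → 360.06 g/mol.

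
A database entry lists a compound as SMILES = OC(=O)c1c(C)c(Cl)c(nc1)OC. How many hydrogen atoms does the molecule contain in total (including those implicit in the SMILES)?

8

Walk through each heavy atom and fill implicit hydrogens from standard valence (C 4, N 3, O 2, S 2, halogen 1); for lowercase aromatic atoms, an aromatic c carries 1 H when it has two neighbours and 0 H with three, and aromatic n carries 0 H:
  atom 1: O, bond orders sum to 1 (valence 2) → 1 H
  atom 2: C, bond orders sum to 4 (valence 4) → 0 H
  atom 3: O, bond orders sum to 2 (valence 2) → 0 H
  atom 4: aromatic c, 3 neighbours → 0 H
  atom 5: aromatic c, 3 neighbours → 0 H
  atom 6: C, bond orders sum to 1 (valence 4) → 3 H
  atom 7: aromatic c, 3 neighbours → 0 H
  atom 8: Cl (halogen, monovalent) → 0 H
  atom 9: aromatic c, 3 neighbours → 0 H
  atom 10: aromatic n, 2 neighbours → 0 H
  atom 11: aromatic c, 2 neighbours → 1 H
  atom 12: O, bond orders sum to 2 (valence 2) → 0 H
  atom 13: C, bond orders sum to 1 (valence 4) → 3 H
Total hydrogens: 8.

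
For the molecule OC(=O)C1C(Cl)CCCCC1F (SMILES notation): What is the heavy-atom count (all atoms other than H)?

12

Every atom symbol written in the SMILES (organic subset) is one heavy atom; implicit H are not written.
Heavy atoms by element → C:8, Cl:1, F:1, O:2.
Total: 12.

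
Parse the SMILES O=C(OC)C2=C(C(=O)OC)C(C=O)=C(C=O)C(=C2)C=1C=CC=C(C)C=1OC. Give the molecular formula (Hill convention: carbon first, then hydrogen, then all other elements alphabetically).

C20H18O7

Walk through each heavy atom and fill implicit hydrogens from standard valence (C 4, N 3, O 2, S 2, halogen 1):
  atom 1: O, bond orders sum to 2 (valence 2) → 0 H
  atom 2: C, bond orders sum to 4 (valence 4) → 0 H
  atom 3: O, bond orders sum to 2 (valence 2) → 0 H
  atom 4: C, bond orders sum to 1 (valence 4) → 3 H
  atom 5: C, bond orders sum to 4 (valence 4) → 0 H
  atom 6: C, bond orders sum to 4 (valence 4) → 0 H
  atom 7: C, bond orders sum to 4 (valence 4) → 0 H
  atom 8: O, bond orders sum to 2 (valence 2) → 0 H
  atom 9: O, bond orders sum to 2 (valence 2) → 0 H
  atom 10: C, bond orders sum to 1 (valence 4) → 3 H
  atom 11: C, bond orders sum to 4 (valence 4) → 0 H
  atom 12: C, bond orders sum to 3 (valence 4) → 1 H
  atom 13: O, bond orders sum to 2 (valence 2) → 0 H
  atom 14: C, bond orders sum to 4 (valence 4) → 0 H
  atom 15: C, bond orders sum to 3 (valence 4) → 1 H
  atom 16: O, bond orders sum to 2 (valence 2) → 0 H
  atom 17: C, bond orders sum to 4 (valence 4) → 0 H
  atom 18: C, bond orders sum to 3 (valence 4) → 1 H
  atom 19: C, bond orders sum to 4 (valence 4) → 0 H
  atom 20: C, bond orders sum to 3 (valence 4) → 1 H
  atom 21: C, bond orders sum to 3 (valence 4) → 1 H
  atom 22: C, bond orders sum to 3 (valence 4) → 1 H
  atom 23: C, bond orders sum to 4 (valence 4) → 0 H
  atom 24: C, bond orders sum to 1 (valence 4) → 3 H
  atom 25: C, bond orders sum to 4 (valence 4) → 0 H
  atom 26: O, bond orders sum to 2 (valence 2) → 0 H
  atom 27: C, bond orders sum to 1 (valence 4) → 3 H
Totals → C:20, H:18, O:7.
In Hill order: C20H18O7.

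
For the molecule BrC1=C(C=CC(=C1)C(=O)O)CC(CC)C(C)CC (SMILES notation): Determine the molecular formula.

C15H21BrO2

Walk through each heavy atom and fill implicit hydrogens from standard valence (C 4, N 3, O 2, S 2, halogen 1):
  atom 1: Br (halogen, monovalent) → 0 H
  atom 2: C, bond orders sum to 4 (valence 4) → 0 H
  atom 3: C, bond orders sum to 4 (valence 4) → 0 H
  atom 4: C, bond orders sum to 3 (valence 4) → 1 H
  atom 5: C, bond orders sum to 3 (valence 4) → 1 H
  atom 6: C, bond orders sum to 4 (valence 4) → 0 H
  atom 7: C, bond orders sum to 3 (valence 4) → 1 H
  atom 8: C, bond orders sum to 4 (valence 4) → 0 H
  atom 9: O, bond orders sum to 2 (valence 2) → 0 H
  atom 10: O, bond orders sum to 1 (valence 2) → 1 H
  atom 11: C, bond orders sum to 2 (valence 4) → 2 H
  atom 12: C, bond orders sum to 3 (valence 4) → 1 H
  atom 13: C, bond orders sum to 2 (valence 4) → 2 H
  atom 14: C, bond orders sum to 1 (valence 4) → 3 H
  atom 15: C, bond orders sum to 3 (valence 4) → 1 H
  atom 16: C, bond orders sum to 1 (valence 4) → 3 H
  atom 17: C, bond orders sum to 2 (valence 4) → 2 H
  atom 18: C, bond orders sum to 1 (valence 4) → 3 H
Totals → C:15, H:21, Br:1, O:2.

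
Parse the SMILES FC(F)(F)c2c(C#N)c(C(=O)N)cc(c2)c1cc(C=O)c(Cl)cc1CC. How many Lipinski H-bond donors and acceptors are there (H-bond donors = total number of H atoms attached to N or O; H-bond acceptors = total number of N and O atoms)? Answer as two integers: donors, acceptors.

2, 4

Donors: find every N or O and count the H atoms it carries.
  atom 8 (N): bond orders sum to 3 → 0 H
  atom 11 (O): bond orders sum to 2 → 0 H
  atom 12 (N): bond orders sum to 1 → 2 H
  atom 20 (O): bond orders sum to 2 → 0 H
Lipinski HBD = 2.
Acceptors: N atoms = 2, O atoms = 2 → HBA = 4.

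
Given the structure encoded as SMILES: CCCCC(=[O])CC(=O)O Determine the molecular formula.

C7H12O3

Walk through each heavy atom and fill implicit hydrogens from standard valence (C 4, N 3, O 2, S 2, halogen 1):
  atom 1: C, bond orders sum to 1 (valence 4) → 3 H
  atom 2: C, bond orders sum to 2 (valence 4) → 2 H
  atom 3: C, bond orders sum to 2 (valence 4) → 2 H
  atom 4: C, bond orders sum to 2 (valence 4) → 2 H
  atom 5: C, bond orders sum to 4 (valence 4) → 0 H
  atom 6: O with explicit H count 0
  atom 7: C, bond orders sum to 2 (valence 4) → 2 H
  atom 8: C, bond orders sum to 4 (valence 4) → 0 H
  atom 9: O, bond orders sum to 2 (valence 2) → 0 H
  atom 10: O, bond orders sum to 1 (valence 2) → 1 H
Totals → C:7, H:12, O:3.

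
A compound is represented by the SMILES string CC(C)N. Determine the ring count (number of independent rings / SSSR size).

0

In SMILES, each pair of matching ring-closure digits denotes one ring-closing bond; the number of such bonds equals the number of independent rings.
Ring-closure bonds here: 0.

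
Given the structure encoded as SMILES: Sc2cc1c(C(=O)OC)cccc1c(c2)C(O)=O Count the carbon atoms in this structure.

Count every carbon token in the SMILES (each C, including those in ring-closure positions and inside branches).
Carbon count: 13.

13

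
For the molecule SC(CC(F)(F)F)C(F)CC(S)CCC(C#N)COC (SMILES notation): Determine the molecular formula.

C12H19F4NOS2

Walk through each heavy atom and fill implicit hydrogens from standard valence (C 4, N 3, O 2, S 2, halogen 1):
  atom 1: S, bond orders sum to 1 (valence 2) → 1 H
  atom 2: C, bond orders sum to 3 (valence 4) → 1 H
  atom 3: C, bond orders sum to 2 (valence 4) → 2 H
  atom 4: C, bond orders sum to 4 (valence 4) → 0 H
  atom 5: F (halogen, monovalent) → 0 H
  atom 6: F (halogen, monovalent) → 0 H
  atom 7: F (halogen, monovalent) → 0 H
  atom 8: C, bond orders sum to 3 (valence 4) → 1 H
  atom 9: F (halogen, monovalent) → 0 H
  atom 10: C, bond orders sum to 2 (valence 4) → 2 H
  atom 11: C, bond orders sum to 3 (valence 4) → 1 H
  atom 12: S, bond orders sum to 1 (valence 2) → 1 H
  atom 13: C, bond orders sum to 2 (valence 4) → 2 H
  atom 14: C, bond orders sum to 2 (valence 4) → 2 H
  atom 15: C, bond orders sum to 3 (valence 4) → 1 H
  atom 16: C, bond orders sum to 4 (valence 4) → 0 H
  atom 17: N, bond orders sum to 3 (valence 3) → 0 H
  atom 18: C, bond orders sum to 2 (valence 4) → 2 H
  atom 19: O, bond orders sum to 2 (valence 2) → 0 H
  atom 20: C, bond orders sum to 1 (valence 4) → 3 H
Totals → C:12, H:19, F:4, N:1, O:1, S:2.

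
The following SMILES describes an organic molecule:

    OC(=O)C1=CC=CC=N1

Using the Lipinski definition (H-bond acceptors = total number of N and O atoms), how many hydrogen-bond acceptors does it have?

N atoms: 1; O atoms: 2.
Lipinski HBA = 1 + 2 = 3.

3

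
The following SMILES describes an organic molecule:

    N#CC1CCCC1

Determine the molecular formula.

C6H9N

Walk through each heavy atom and fill implicit hydrogens from standard valence (C 4, N 3, O 2, S 2, halogen 1):
  atom 1: N, bond orders sum to 3 (valence 3) → 0 H
  atom 2: C, bond orders sum to 4 (valence 4) → 0 H
  atom 3: C, bond orders sum to 3 (valence 4) → 1 H
  atom 4: C, bond orders sum to 2 (valence 4) → 2 H
  atom 5: C, bond orders sum to 2 (valence 4) → 2 H
  atom 6: C, bond orders sum to 2 (valence 4) → 2 H
  atom 7: C, bond orders sum to 2 (valence 4) → 2 H
Totals → C:6, H:9, N:1.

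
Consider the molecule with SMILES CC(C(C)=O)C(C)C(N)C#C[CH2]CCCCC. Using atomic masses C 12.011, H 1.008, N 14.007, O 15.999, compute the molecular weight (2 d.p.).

237.39 g/mol

First, the molecular formula is C15H27NO (counting implicit H from valence).
  C: 15 × 12.011 = 180.165
  H: 27 × 1.008 = 27.216
  N: 1 × 14.007 = 14.007
  O: 1 × 15.999 = 15.999
Sum: 15×12.011 + 27×1.008 + 1×14.007 + 1×15.999 = 237.387 → 237.39 g/mol.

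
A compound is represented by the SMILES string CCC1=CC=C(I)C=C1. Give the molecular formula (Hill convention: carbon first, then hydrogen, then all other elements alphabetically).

Walk through each heavy atom and fill implicit hydrogens from standard valence (C 4, N 3, O 2, S 2, halogen 1):
  atom 1: C, bond orders sum to 1 (valence 4) → 3 H
  atom 2: C, bond orders sum to 2 (valence 4) → 2 H
  atom 3: C, bond orders sum to 4 (valence 4) → 0 H
  atom 4: C, bond orders sum to 3 (valence 4) → 1 H
  atom 5: C, bond orders sum to 3 (valence 4) → 1 H
  atom 6: C, bond orders sum to 4 (valence 4) → 0 H
  atom 7: I (halogen, monovalent) → 0 H
  atom 8: C, bond orders sum to 3 (valence 4) → 1 H
  atom 9: C, bond orders sum to 3 (valence 4) → 1 H
Totals → C:8, H:9, I:1.
In Hill order: C8H9I.

C8H9I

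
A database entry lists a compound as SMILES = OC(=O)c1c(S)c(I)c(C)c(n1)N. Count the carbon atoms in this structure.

7

Count every carbon token in the SMILES (each C, including those in ring-closure positions and inside branches).
Carbon count: 7.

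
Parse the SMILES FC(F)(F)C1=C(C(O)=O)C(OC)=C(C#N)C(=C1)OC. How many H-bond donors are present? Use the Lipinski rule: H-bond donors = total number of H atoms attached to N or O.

Donors: find every N or O and count the H atoms it carries.
  atom 8 (O): bond orders sum to 1 → 1 H
  atom 9 (O): bond orders sum to 2 → 0 H
  atom 11 (O): bond orders sum to 2 → 0 H
  atom 15 (N): bond orders sum to 3 → 0 H
  atom 18 (O): bond orders sum to 2 → 0 H
Lipinski HBD = 1.

1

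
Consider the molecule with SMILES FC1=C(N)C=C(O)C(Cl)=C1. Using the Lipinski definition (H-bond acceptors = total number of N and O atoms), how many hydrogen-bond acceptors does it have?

2

N atoms: 1; O atoms: 1.
Lipinski HBA = 1 + 1 = 2.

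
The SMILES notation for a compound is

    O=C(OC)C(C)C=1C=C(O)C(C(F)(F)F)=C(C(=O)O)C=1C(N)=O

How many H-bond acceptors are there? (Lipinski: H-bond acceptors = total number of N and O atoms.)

N atoms: 1; O atoms: 6.
Lipinski HBA = 1 + 6 = 7.

7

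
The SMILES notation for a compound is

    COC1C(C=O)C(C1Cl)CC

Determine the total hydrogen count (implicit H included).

Walk through each heavy atom and fill implicit hydrogens from standard valence (C 4, N 3, O 2, S 2, halogen 1):
  atom 1: C, bond orders sum to 1 (valence 4) → 3 H
  atom 2: O, bond orders sum to 2 (valence 2) → 0 H
  atom 3: C, bond orders sum to 3 (valence 4) → 1 H
  atom 4: C, bond orders sum to 3 (valence 4) → 1 H
  atom 5: C, bond orders sum to 3 (valence 4) → 1 H
  atom 6: O, bond orders sum to 2 (valence 2) → 0 H
  atom 7: C, bond orders sum to 3 (valence 4) → 1 H
  atom 8: C, bond orders sum to 3 (valence 4) → 1 H
  atom 9: Cl (halogen, monovalent) → 0 H
  atom 10: C, bond orders sum to 2 (valence 4) → 2 H
  atom 11: C, bond orders sum to 1 (valence 4) → 3 H
Total hydrogens: 13.

13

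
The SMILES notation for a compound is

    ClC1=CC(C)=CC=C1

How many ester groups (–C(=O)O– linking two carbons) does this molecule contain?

Scan the SMILES for the ester motif — none present.

0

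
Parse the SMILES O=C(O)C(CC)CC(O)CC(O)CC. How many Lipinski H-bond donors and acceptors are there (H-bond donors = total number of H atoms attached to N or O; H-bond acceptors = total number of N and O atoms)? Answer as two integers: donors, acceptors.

3, 4

Donors: find every N or O and count the H atoms it carries.
  atom 1 (O): bond orders sum to 2 → 0 H
  atom 3 (O): bond orders sum to 1 → 1 H
  atom 9 (O): bond orders sum to 1 → 1 H
  atom 12 (O): bond orders sum to 1 → 1 H
Lipinski HBD = 3.
Acceptors: N atoms = 0, O atoms = 4 → HBA = 4.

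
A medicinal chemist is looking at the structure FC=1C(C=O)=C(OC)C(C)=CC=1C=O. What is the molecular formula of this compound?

Walk through each heavy atom and fill implicit hydrogens from standard valence (C 4, N 3, O 2, S 2, halogen 1):
  atom 1: F (halogen, monovalent) → 0 H
  atom 2: C, bond orders sum to 4 (valence 4) → 0 H
  atom 3: C, bond orders sum to 4 (valence 4) → 0 H
  atom 4: C, bond orders sum to 3 (valence 4) → 1 H
  atom 5: O, bond orders sum to 2 (valence 2) → 0 H
  atom 6: C, bond orders sum to 4 (valence 4) → 0 H
  atom 7: O, bond orders sum to 2 (valence 2) → 0 H
  atom 8: C, bond orders sum to 1 (valence 4) → 3 H
  atom 9: C, bond orders sum to 4 (valence 4) → 0 H
  atom 10: C, bond orders sum to 1 (valence 4) → 3 H
  atom 11: C, bond orders sum to 3 (valence 4) → 1 H
  atom 12: C, bond orders sum to 4 (valence 4) → 0 H
  atom 13: C, bond orders sum to 3 (valence 4) → 1 H
  atom 14: O, bond orders sum to 2 (valence 2) → 0 H
Totals → C:10, H:9, F:1, O:3.
In Hill order: C10H9FO3.

C10H9FO3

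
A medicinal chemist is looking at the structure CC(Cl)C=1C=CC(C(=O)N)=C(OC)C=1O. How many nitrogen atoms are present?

1

Scan the SMILES for N atoms (remember two-letter symbols like Cl and Br are single atoms).
Nitrogen count: 1.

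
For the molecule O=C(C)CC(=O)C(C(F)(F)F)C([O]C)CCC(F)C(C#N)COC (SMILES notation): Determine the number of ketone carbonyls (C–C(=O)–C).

The ketone motif appears at heavy-atom positions 2, 5 in the SMILES.
Other groups present: 2 ether, 1 nitrile.
Ketone count: 2.

2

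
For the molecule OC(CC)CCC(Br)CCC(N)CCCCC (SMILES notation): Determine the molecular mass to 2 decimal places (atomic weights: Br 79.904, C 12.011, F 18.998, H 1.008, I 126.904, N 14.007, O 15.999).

First, the molecular formula is C14H30BrNO (counting implicit H from valence).
  Br: 1 × 79.904 = 79.904
  C: 14 × 12.011 = 168.154
  H: 30 × 1.008 = 30.240
  N: 1 × 14.007 = 14.007
  O: 1 × 15.999 = 15.999
Sum: 1×79.904 + 14×12.011 + 30×1.008 + 1×14.007 + 1×15.999 = 308.304 → 308.30 g/mol.

308.30 g/mol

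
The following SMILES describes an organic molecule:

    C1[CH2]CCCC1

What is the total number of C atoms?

6

Count every carbon token in the SMILES (each C, including those in ring-closure positions and inside branches).
Carbon count: 6.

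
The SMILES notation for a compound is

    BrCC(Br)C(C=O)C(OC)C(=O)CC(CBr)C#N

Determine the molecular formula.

C11H14Br3NO3

Walk through each heavy atom and fill implicit hydrogens from standard valence (C 4, N 3, O 2, S 2, halogen 1):
  atom 1: Br (halogen, monovalent) → 0 H
  atom 2: C, bond orders sum to 2 (valence 4) → 2 H
  atom 3: C, bond orders sum to 3 (valence 4) → 1 H
  atom 4: Br (halogen, monovalent) → 0 H
  atom 5: C, bond orders sum to 3 (valence 4) → 1 H
  atom 6: C, bond orders sum to 3 (valence 4) → 1 H
  atom 7: O, bond orders sum to 2 (valence 2) → 0 H
  atom 8: C, bond orders sum to 3 (valence 4) → 1 H
  atom 9: O, bond orders sum to 2 (valence 2) → 0 H
  atom 10: C, bond orders sum to 1 (valence 4) → 3 H
  atom 11: C, bond orders sum to 4 (valence 4) → 0 H
  atom 12: O, bond orders sum to 2 (valence 2) → 0 H
  atom 13: C, bond orders sum to 2 (valence 4) → 2 H
  atom 14: C, bond orders sum to 3 (valence 4) → 1 H
  atom 15: C, bond orders sum to 2 (valence 4) → 2 H
  atom 16: Br (halogen, monovalent) → 0 H
  atom 17: C, bond orders sum to 4 (valence 4) → 0 H
  atom 18: N, bond orders sum to 3 (valence 3) → 0 H
Totals → C:11, H:14, Br:3, N:1, O:3.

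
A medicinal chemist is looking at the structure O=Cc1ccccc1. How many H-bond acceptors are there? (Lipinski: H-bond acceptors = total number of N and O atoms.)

N atoms: 0; O atoms: 1.
Lipinski HBA = 0 + 1 = 1.

1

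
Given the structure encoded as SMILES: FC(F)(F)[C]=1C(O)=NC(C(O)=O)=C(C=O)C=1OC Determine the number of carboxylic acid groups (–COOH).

The carboxylic acid motif appears at heavy-atom position 10 in the SMILES.
Other groups present: 1 aldehyde, 1 ether, 1 hydroxyl.
Carboxylic acid count: 1.

1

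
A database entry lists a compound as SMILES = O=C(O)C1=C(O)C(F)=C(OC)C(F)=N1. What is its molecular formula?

C7H5F2NO4

Walk through each heavy atom and fill implicit hydrogens from standard valence (C 4, N 3, O 2, S 2, halogen 1):
  atom 1: O, bond orders sum to 2 (valence 2) → 0 H
  atom 2: C, bond orders sum to 4 (valence 4) → 0 H
  atom 3: O, bond orders sum to 1 (valence 2) → 1 H
  atom 4: C, bond orders sum to 4 (valence 4) → 0 H
  atom 5: C, bond orders sum to 4 (valence 4) → 0 H
  atom 6: O, bond orders sum to 1 (valence 2) → 1 H
  atom 7: C, bond orders sum to 4 (valence 4) → 0 H
  atom 8: F (halogen, monovalent) → 0 H
  atom 9: C, bond orders sum to 4 (valence 4) → 0 H
  atom 10: O, bond orders sum to 2 (valence 2) → 0 H
  atom 11: C, bond orders sum to 1 (valence 4) → 3 H
  atom 12: C, bond orders sum to 4 (valence 4) → 0 H
  atom 13: F (halogen, monovalent) → 0 H
  atom 14: N, bond orders sum to 3 (valence 3) → 0 H
Totals → C:7, H:5, F:2, N:1, O:4.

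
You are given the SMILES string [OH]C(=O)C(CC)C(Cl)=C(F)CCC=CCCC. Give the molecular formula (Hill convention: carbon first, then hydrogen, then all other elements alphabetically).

C13H20ClFO2

Walk through each heavy atom and fill implicit hydrogens from standard valence (C 4, N 3, O 2, S 2, halogen 1):
  atom 1: O with explicit H count 1
  atom 2: C, bond orders sum to 4 (valence 4) → 0 H
  atom 3: O, bond orders sum to 2 (valence 2) → 0 H
  atom 4: C, bond orders sum to 3 (valence 4) → 1 H
  atom 5: C, bond orders sum to 2 (valence 4) → 2 H
  atom 6: C, bond orders sum to 1 (valence 4) → 3 H
  atom 7: C, bond orders sum to 4 (valence 4) → 0 H
  atom 8: Cl (halogen, monovalent) → 0 H
  atom 9: C, bond orders sum to 4 (valence 4) → 0 H
  atom 10: F (halogen, monovalent) → 0 H
  atom 11: C, bond orders sum to 2 (valence 4) → 2 H
  atom 12: C, bond orders sum to 2 (valence 4) → 2 H
  atom 13: C, bond orders sum to 3 (valence 4) → 1 H
  atom 14: C, bond orders sum to 3 (valence 4) → 1 H
  atom 15: C, bond orders sum to 2 (valence 4) → 2 H
  atom 16: C, bond orders sum to 2 (valence 4) → 2 H
  atom 17: C, bond orders sum to 1 (valence 4) → 3 H
Totals → C:13, H:20, Cl:1, F:1, O:2.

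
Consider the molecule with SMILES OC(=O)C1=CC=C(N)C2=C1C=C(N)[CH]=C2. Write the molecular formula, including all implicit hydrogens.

C11H10N2O2

Walk through each heavy atom and fill implicit hydrogens from standard valence (C 4, N 3, O 2, S 2, halogen 1):
  atom 1: O, bond orders sum to 1 (valence 2) → 1 H
  atom 2: C, bond orders sum to 4 (valence 4) → 0 H
  atom 3: O, bond orders sum to 2 (valence 2) → 0 H
  atom 4: C, bond orders sum to 4 (valence 4) → 0 H
  atom 5: C, bond orders sum to 3 (valence 4) → 1 H
  atom 6: C, bond orders sum to 3 (valence 4) → 1 H
  atom 7: C, bond orders sum to 4 (valence 4) → 0 H
  atom 8: N, bond orders sum to 1 (valence 3) → 2 H
  atom 9: C, bond orders sum to 4 (valence 4) → 0 H
  atom 10: C, bond orders sum to 4 (valence 4) → 0 H
  atom 11: C, bond orders sum to 3 (valence 4) → 1 H
  atom 12: C, bond orders sum to 4 (valence 4) → 0 H
  atom 13: N, bond orders sum to 1 (valence 3) → 2 H
  atom 14: C with explicit H count 1
  atom 15: C, bond orders sum to 3 (valence 4) → 1 H
Totals → C:11, H:10, N:2, O:2.
In Hill order: C11H10N2O2.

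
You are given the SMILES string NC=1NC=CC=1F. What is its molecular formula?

C4H5FN2

Walk through each heavy atom and fill implicit hydrogens from standard valence (C 4, N 3, O 2, S 2, halogen 1):
  atom 1: N, bond orders sum to 1 (valence 3) → 2 H
  atom 2: C, bond orders sum to 4 (valence 4) → 0 H
  atom 3: N, bond orders sum to 2 (valence 3) → 1 H
  atom 4: C, bond orders sum to 3 (valence 4) → 1 H
  atom 5: C, bond orders sum to 3 (valence 4) → 1 H
  atom 6: C, bond orders sum to 4 (valence 4) → 0 H
  atom 7: F (halogen, monovalent) → 0 H
Totals → C:4, H:5, F:1, N:2.
In Hill order: C4H5FN2.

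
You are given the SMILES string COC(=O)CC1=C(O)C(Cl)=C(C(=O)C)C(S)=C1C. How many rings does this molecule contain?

In SMILES, each pair of matching ring-closure digits denotes one ring-closing bond; the number of such bonds equals the number of independent rings.
Ring-closure bonds here: 1.

1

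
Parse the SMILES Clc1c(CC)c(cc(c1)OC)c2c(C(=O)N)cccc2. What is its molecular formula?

C16H16ClNO2

Walk through each heavy atom and fill implicit hydrogens from standard valence (C 4, N 3, O 2, S 2, halogen 1); for lowercase aromatic atoms, an aromatic c carries 1 H when it has two neighbours and 0 H with three, and aromatic n carries 0 H:
  atom 1: Cl (halogen, monovalent) → 0 H
  atom 2: aromatic c, 3 neighbours → 0 H
  atom 3: aromatic c, 3 neighbours → 0 H
  atom 4: C, bond orders sum to 2 (valence 4) → 2 H
  atom 5: C, bond orders sum to 1 (valence 4) → 3 H
  atom 6: aromatic c, 3 neighbours → 0 H
  atom 7: aromatic c, 2 neighbours → 1 H
  atom 8: aromatic c, 3 neighbours → 0 H
  atom 9: aromatic c, 2 neighbours → 1 H
  atom 10: O, bond orders sum to 2 (valence 2) → 0 H
  atom 11: C, bond orders sum to 1 (valence 4) → 3 H
  atom 12: aromatic c, 3 neighbours → 0 H
  atom 13: aromatic c, 3 neighbours → 0 H
  atom 14: C, bond orders sum to 4 (valence 4) → 0 H
  atom 15: O, bond orders sum to 2 (valence 2) → 0 H
  atom 16: N, bond orders sum to 1 (valence 3) → 2 H
  atom 17: aromatic c, 2 neighbours → 1 H
  atom 18: aromatic c, 2 neighbours → 1 H
  atom 19: aromatic c, 2 neighbours → 1 H
  atom 20: aromatic c, 2 neighbours → 1 H
Totals → C:16, H:16, Cl:1, N:1, O:2.
In Hill order: C16H16ClNO2.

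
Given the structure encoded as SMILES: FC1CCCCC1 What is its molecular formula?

Walk through each heavy atom and fill implicit hydrogens from standard valence (C 4, N 3, O 2, S 2, halogen 1):
  atom 1: F (halogen, monovalent) → 0 H
  atom 2: C, bond orders sum to 3 (valence 4) → 1 H
  atom 3: C, bond orders sum to 2 (valence 4) → 2 H
  atom 4: C, bond orders sum to 2 (valence 4) → 2 H
  atom 5: C, bond orders sum to 2 (valence 4) → 2 H
  atom 6: C, bond orders sum to 2 (valence 4) → 2 H
  atom 7: C, bond orders sum to 2 (valence 4) → 2 H
Totals → C:6, H:11, F:1.
In Hill order: C6H11F.

C6H11F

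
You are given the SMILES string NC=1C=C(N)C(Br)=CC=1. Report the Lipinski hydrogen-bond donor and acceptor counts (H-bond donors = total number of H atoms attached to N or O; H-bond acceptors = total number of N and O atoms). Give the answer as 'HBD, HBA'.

Donors: find every N or O and count the H atoms it carries.
  atom 1 (N): bond orders sum to 1 → 2 H
  atom 5 (N): bond orders sum to 1 → 2 H
Lipinski HBD = 4.
Acceptors: N atoms = 2, O atoms = 0 → HBA = 2.

4, 2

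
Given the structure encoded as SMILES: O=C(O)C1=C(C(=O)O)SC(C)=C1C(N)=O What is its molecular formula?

Walk through each heavy atom and fill implicit hydrogens from standard valence (C 4, N 3, O 2, S 2, halogen 1):
  atom 1: O, bond orders sum to 2 (valence 2) → 0 H
  atom 2: C, bond orders sum to 4 (valence 4) → 0 H
  atom 3: O, bond orders sum to 1 (valence 2) → 1 H
  atom 4: C, bond orders sum to 4 (valence 4) → 0 H
  atom 5: C, bond orders sum to 4 (valence 4) → 0 H
  atom 6: C, bond orders sum to 4 (valence 4) → 0 H
  atom 7: O, bond orders sum to 2 (valence 2) → 0 H
  atom 8: O, bond orders sum to 1 (valence 2) → 1 H
  atom 9: S, bond orders sum to 2 (valence 2) → 0 H
  atom 10: C, bond orders sum to 4 (valence 4) → 0 H
  atom 11: C, bond orders sum to 1 (valence 4) → 3 H
  atom 12: C, bond orders sum to 4 (valence 4) → 0 H
  atom 13: C, bond orders sum to 4 (valence 4) → 0 H
  atom 14: N, bond orders sum to 1 (valence 3) → 2 H
  atom 15: O, bond orders sum to 2 (valence 2) → 0 H
Totals → C:8, H:7, N:1, O:5, S:1.
In Hill order: C8H7NO5S.

C8H7NO5S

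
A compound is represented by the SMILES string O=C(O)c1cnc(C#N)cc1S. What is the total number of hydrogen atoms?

4

Walk through each heavy atom and fill implicit hydrogens from standard valence (C 4, N 3, O 2, S 2, halogen 1); for lowercase aromatic atoms, an aromatic c carries 1 H when it has two neighbours and 0 H with three, and aromatic n carries 0 H:
  atom 1: O, bond orders sum to 2 (valence 2) → 0 H
  atom 2: C, bond orders sum to 4 (valence 4) → 0 H
  atom 3: O, bond orders sum to 1 (valence 2) → 1 H
  atom 4: aromatic c, 3 neighbours → 0 H
  atom 5: aromatic c, 2 neighbours → 1 H
  atom 6: aromatic n, 2 neighbours → 0 H
  atom 7: aromatic c, 3 neighbours → 0 H
  atom 8: C, bond orders sum to 4 (valence 4) → 0 H
  atom 9: N, bond orders sum to 3 (valence 3) → 0 H
  atom 10: aromatic c, 2 neighbours → 1 H
  atom 11: aromatic c, 3 neighbours → 0 H
  atom 12: S, bond orders sum to 1 (valence 2) → 1 H
Total hydrogens: 4.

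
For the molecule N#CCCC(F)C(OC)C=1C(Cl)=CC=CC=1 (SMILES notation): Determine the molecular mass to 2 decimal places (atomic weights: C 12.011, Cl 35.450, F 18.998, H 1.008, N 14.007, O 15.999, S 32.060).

First, the molecular formula is C12H13ClFNO (counting implicit H from valence).
  C: 12 × 12.011 = 144.132
  Cl: 1 × 35.450 = 35.450
  F: 1 × 18.998 = 18.998
  H: 13 × 1.008 = 13.104
  N: 1 × 14.007 = 14.007
  O: 1 × 15.999 = 15.999
Sum: 12×12.011 + 1×35.450 + 1×18.998 + 13×1.008 + 1×14.007 + 1×15.999 = 241.690 → 241.69 g/mol.

241.69 g/mol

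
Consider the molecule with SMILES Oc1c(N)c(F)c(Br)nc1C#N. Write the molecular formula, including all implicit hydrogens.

Walk through each heavy atom and fill implicit hydrogens from standard valence (C 4, N 3, O 2, S 2, halogen 1); for lowercase aromatic atoms, an aromatic c carries 1 H when it has two neighbours and 0 H with three, and aromatic n carries 0 H:
  atom 1: O, bond orders sum to 1 (valence 2) → 1 H
  atom 2: aromatic c, 3 neighbours → 0 H
  atom 3: aromatic c, 3 neighbours → 0 H
  atom 4: N, bond orders sum to 1 (valence 3) → 2 H
  atom 5: aromatic c, 3 neighbours → 0 H
  atom 6: F (halogen, monovalent) → 0 H
  atom 7: aromatic c, 3 neighbours → 0 H
  atom 8: Br (halogen, monovalent) → 0 H
  atom 9: aromatic n, 2 neighbours → 0 H
  atom 10: aromatic c, 3 neighbours → 0 H
  atom 11: C, bond orders sum to 4 (valence 4) → 0 H
  atom 12: N, bond orders sum to 3 (valence 3) → 0 H
Totals → C:6, H:3, Br:1, F:1, N:3, O:1.
In Hill order: C6H3BrFN3O.

C6H3BrFN3O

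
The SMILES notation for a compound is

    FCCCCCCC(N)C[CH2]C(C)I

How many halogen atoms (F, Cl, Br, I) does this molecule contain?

2

Halogen atoms appear at heavy-atom positions 1, 14 (1×F, 1×I).
Other groups present: 1 primary amine.
Halogen count: 2.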